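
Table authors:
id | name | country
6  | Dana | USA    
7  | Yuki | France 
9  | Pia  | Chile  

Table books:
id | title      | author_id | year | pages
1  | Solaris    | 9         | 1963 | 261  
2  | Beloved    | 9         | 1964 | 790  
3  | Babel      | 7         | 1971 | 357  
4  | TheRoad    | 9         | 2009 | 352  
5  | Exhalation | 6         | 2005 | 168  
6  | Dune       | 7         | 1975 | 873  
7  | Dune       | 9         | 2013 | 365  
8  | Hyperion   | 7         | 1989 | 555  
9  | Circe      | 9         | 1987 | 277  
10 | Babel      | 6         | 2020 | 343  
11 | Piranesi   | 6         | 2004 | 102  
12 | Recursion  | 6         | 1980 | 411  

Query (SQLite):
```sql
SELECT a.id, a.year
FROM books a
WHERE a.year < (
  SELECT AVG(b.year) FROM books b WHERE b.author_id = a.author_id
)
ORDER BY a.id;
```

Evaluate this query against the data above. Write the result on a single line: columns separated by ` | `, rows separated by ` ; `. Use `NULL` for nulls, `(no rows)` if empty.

For each books row a, compute AVG(year) over rows sharing a.author_id.
Keep row a if a.year < that per-group AVG.
  author_id=6: AVG(year) = 2002.25
  author_id=7: AVG(year) = 1978.333333
  author_id=9: AVG(year) = 1987.2

1 | 1963 ; 2 | 1964 ; 3 | 1971 ; 6 | 1975 ; 9 | 1987 ; 12 | 1980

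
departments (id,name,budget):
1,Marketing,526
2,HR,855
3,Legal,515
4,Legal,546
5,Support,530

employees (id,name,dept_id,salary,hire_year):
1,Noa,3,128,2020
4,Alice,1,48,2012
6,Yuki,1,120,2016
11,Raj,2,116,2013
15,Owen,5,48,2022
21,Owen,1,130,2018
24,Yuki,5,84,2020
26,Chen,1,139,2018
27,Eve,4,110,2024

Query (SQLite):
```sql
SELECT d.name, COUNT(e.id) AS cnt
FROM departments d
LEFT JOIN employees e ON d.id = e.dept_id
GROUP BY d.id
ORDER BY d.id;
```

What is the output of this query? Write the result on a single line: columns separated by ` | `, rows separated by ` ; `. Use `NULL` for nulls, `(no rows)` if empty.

Marketing | 4 ; HR | 1 ; Legal | 1 ; Legal | 1 ; Support | 2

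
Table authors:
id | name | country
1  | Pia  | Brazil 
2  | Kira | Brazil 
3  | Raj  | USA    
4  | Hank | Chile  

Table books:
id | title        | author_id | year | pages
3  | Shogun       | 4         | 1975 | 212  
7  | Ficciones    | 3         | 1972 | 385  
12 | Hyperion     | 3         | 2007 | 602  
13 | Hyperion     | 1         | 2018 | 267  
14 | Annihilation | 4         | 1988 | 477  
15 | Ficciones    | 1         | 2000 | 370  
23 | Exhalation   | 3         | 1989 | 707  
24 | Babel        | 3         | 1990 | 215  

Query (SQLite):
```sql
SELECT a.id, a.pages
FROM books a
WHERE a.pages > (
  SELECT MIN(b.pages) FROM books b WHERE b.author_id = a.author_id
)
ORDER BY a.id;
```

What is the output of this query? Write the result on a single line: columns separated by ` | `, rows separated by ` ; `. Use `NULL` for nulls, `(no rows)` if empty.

7 | 385 ; 12 | 602 ; 14 | 477 ; 15 | 370 ; 23 | 707

For each books row a, compute MIN(pages) over rows sharing a.author_id.
Keep row a if a.pages > that per-group MIN.
  author_id=1: MIN(pages) = 267
  author_id=3: MIN(pages) = 215
  author_id=4: MIN(pages) = 212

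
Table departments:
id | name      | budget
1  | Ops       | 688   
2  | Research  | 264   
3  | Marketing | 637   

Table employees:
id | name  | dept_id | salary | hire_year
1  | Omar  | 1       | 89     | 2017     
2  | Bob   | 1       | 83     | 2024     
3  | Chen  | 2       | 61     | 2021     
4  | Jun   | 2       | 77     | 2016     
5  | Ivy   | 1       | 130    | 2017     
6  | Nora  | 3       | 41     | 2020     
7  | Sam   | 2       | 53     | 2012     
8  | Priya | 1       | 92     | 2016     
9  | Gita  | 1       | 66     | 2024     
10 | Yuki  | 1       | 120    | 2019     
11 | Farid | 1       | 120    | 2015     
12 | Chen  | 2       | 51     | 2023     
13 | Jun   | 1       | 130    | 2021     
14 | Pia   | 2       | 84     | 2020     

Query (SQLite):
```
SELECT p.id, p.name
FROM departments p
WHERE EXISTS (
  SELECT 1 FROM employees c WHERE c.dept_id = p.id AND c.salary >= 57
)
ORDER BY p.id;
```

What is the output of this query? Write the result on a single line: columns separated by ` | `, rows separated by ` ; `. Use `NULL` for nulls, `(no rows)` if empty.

For each departments row, check whether any employees with matching dept_id has salary >= 57.
Keep rows where that is true.

1 | Ops ; 2 | Research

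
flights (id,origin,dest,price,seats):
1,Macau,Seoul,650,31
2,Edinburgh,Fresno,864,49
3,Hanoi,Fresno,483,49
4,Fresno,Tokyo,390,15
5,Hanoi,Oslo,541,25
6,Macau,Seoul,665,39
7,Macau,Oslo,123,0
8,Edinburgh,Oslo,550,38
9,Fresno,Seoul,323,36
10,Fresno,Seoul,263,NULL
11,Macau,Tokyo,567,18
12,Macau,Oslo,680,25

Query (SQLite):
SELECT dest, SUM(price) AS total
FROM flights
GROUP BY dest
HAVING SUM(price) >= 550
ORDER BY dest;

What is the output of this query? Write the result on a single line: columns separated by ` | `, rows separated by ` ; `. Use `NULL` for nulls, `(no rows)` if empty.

Partition flights by dest; compute SUM(price) within each group.
HAVING: keep groups where SUM(price) >= 550.
  Fresno: ids {2, 3} → SUM(price)=1347
  Oslo: ids {5, 7, 8, 12} → SUM(price)=1894
  Seoul: ids {1, 6, 9, 10} → SUM(price)=1901
  Tokyo: ids {4, 11} → SUM(price)=957

Fresno | 1347 ; Oslo | 1894 ; Seoul | 1901 ; Tokyo | 957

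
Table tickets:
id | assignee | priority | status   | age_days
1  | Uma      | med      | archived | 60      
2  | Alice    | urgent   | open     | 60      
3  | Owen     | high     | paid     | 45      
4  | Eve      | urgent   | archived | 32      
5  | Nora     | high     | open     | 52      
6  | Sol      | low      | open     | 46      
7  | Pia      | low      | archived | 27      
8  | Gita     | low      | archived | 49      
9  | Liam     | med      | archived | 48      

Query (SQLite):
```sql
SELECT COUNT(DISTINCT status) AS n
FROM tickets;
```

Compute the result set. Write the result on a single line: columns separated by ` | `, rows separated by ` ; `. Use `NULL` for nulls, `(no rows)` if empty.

3

Count distinct non-NULL status values.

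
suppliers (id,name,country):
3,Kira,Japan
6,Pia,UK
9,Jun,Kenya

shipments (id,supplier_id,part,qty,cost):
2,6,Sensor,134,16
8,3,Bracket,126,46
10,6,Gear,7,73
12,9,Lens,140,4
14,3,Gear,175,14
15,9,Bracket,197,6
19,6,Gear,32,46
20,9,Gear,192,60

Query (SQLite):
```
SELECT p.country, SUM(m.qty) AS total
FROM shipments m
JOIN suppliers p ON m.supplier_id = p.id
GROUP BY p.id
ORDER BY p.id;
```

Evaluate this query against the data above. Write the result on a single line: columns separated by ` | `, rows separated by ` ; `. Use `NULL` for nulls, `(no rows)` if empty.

Japan | 301 ; UK | 173 ; Kenya | 529

Join each shipments row to its suppliers via supplier_id.
Group joined rows by suppliers.id; compute SUM(m.qty) per group.
  3: ids {8, 14} → SUM(m.qty)=301
  6: ids {2, 10, 19} → SUM(m.qty)=173
  9: ids {12, 15, 20} → SUM(m.qty)=529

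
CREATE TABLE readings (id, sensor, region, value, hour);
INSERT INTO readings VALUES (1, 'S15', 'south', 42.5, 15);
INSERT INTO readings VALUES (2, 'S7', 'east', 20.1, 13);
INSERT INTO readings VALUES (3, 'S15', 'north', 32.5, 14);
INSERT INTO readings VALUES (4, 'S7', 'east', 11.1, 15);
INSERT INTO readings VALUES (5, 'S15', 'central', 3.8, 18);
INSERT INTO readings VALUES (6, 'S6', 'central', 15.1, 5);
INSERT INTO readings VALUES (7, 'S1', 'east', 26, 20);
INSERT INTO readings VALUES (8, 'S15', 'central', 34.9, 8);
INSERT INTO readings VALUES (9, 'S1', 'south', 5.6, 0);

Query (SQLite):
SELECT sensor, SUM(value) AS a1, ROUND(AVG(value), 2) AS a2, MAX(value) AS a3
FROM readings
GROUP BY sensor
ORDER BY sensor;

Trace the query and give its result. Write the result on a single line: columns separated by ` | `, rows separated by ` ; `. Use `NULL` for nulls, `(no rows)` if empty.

S1 | 31.6 | 15.8 | 26 ; S15 | 113.7 | 28.43 | 42.5 ; S6 | 15.1 | 15.1 | 15.1 ; S7 | 31.2 | 15.6 | 20.1

Group readings by sensor.
Per group compute: SUM(value), ROUND(AVG(value), 2), MAX(value).
  S1: ids {7, 9} → SUM(value)=31.6, ROUND(AVG(value), 2)=15.8, MAX(value)=26
  S15: ids {1, 3, 5, 8} → SUM(value)=113.7, ROUND(AVG(value), 2)=28.43, MAX(value)=42.5
  S6: ids {6} → SUM(value)=15.1, ROUND(AVG(value), 2)=15.1, MAX(value)=15.1
  S7: ids {2, 4} → SUM(value)=31.2, ROUND(AVG(value), 2)=15.6, MAX(value)=20.1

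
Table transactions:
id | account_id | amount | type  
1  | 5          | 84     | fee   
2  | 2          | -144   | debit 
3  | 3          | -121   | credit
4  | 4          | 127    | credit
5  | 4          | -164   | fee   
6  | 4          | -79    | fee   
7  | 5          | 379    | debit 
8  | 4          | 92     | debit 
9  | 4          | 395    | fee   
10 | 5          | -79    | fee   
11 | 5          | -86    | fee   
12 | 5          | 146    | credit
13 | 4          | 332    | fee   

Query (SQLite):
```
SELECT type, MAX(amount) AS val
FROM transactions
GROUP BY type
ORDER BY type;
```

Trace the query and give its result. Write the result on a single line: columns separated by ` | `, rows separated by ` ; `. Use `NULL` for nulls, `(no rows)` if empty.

credit | 146 ; debit | 379 ; fee | 395

Partition transactions by type; compute MAX(amount) within each group.
  credit: ids {3, 4, 12} → MAX(amount)=146
  debit: ids {2, 7, 8} → MAX(amount)=379
  fee: ids {1, 5, 6, 9, 10, 11, 13} → MAX(amount)=395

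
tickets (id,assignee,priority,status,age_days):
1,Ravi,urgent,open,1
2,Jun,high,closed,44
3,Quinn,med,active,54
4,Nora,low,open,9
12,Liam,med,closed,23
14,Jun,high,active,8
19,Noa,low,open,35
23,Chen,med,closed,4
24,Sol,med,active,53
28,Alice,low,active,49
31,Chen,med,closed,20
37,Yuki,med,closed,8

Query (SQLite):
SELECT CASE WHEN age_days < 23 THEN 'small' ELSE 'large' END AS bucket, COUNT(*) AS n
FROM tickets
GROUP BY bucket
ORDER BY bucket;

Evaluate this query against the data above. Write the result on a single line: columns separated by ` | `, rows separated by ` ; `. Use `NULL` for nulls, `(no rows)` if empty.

Bucket rows by age_days < 23 → 'small' else 'large'; count each bucket.

large | 6 ; small | 6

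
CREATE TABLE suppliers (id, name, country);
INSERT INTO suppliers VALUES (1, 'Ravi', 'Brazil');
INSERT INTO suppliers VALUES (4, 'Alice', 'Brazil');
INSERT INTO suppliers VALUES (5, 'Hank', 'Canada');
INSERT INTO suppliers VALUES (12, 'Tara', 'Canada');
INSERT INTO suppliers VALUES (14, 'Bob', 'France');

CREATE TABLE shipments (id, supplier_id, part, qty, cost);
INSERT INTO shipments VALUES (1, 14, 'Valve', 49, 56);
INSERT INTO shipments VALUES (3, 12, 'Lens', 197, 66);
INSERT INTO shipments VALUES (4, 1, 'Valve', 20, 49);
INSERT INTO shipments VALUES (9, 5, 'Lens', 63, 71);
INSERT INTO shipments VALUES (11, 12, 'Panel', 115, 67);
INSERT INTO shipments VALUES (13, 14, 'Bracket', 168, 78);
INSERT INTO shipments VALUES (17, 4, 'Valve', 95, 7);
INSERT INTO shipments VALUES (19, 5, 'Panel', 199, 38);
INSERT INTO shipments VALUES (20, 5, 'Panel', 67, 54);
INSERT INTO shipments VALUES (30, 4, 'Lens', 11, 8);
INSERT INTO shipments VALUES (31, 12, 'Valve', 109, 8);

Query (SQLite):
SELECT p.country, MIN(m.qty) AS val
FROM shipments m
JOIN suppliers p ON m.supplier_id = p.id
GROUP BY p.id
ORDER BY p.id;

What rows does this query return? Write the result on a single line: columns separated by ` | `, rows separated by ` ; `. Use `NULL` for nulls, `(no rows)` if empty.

Brazil | 20 ; Brazil | 11 ; Canada | 63 ; Canada | 109 ; France | 49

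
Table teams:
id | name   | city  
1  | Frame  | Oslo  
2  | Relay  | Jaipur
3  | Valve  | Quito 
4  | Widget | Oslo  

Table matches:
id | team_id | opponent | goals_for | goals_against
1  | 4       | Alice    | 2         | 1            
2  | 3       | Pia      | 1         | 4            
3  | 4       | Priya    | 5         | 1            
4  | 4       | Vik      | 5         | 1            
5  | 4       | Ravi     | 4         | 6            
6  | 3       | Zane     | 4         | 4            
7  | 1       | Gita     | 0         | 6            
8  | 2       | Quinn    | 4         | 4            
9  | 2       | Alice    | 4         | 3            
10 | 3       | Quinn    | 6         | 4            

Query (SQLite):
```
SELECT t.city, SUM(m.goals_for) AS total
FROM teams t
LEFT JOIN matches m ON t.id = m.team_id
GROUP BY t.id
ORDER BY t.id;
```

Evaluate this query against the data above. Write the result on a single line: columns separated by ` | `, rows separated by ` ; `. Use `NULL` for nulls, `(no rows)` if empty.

Oslo | 0 ; Jaipur | 8 ; Quito | 11 ; Oslo | 16

LEFT JOIN keeps every teams row; unmatched ones get NULL for matches columns.
Group by teams.id and compute SUM(m.goals_for). SUM over an all-NULL group is NULL.
  1: ids {7} → SUM(m.goals_for)=0
  2: ids {8, 9} → SUM(m.goals_for)=8
  3: ids {2, 6, 10} → SUM(m.goals_for)=11
  4: ids {1, 3, 4, 5} → SUM(m.goals_for)=16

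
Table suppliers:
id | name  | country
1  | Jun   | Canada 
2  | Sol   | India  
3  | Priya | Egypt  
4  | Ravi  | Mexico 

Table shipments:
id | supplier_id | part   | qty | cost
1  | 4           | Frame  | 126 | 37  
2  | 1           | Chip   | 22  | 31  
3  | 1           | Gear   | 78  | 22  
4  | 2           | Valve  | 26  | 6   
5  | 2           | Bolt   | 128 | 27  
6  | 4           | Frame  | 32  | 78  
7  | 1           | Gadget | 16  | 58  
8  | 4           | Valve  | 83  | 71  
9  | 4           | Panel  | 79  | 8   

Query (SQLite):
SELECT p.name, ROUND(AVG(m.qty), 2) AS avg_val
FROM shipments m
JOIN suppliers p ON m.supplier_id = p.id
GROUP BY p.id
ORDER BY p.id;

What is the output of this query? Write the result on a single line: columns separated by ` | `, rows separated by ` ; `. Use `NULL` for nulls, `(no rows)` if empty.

Join each shipments row to its suppliers via supplier_id.
Group joined rows by suppliers.id; compute ROUND(AVG(m.qty), 2) per group.
  1: ids {2, 3, 7} → ROUND(AVG(m.qty), 2)=38.67
  2: ids {4, 5} → ROUND(AVG(m.qty), 2)=77
  4: ids {1, 6, 8, 9} → ROUND(AVG(m.qty), 2)=80

Jun | 38.67 ; Sol | 77 ; Ravi | 80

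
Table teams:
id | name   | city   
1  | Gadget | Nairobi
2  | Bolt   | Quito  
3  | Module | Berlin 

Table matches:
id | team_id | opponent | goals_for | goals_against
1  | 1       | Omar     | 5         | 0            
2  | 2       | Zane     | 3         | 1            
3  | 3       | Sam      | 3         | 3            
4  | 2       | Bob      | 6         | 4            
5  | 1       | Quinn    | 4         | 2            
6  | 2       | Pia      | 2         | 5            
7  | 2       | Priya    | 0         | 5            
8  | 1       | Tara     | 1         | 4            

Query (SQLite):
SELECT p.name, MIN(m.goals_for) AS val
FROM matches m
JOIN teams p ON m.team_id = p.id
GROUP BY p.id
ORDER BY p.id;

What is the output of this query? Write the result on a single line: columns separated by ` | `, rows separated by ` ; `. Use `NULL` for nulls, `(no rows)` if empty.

Gadget | 1 ; Bolt | 0 ; Module | 3

Join each matches row to its teams via team_id.
Group joined rows by teams.id; compute MIN(m.goals_for) per group.
  1: ids {1, 5, 8} → MIN(m.goals_for)=1
  2: ids {2, 4, 6, 7} → MIN(m.goals_for)=0
  3: ids {3} → MIN(m.goals_for)=3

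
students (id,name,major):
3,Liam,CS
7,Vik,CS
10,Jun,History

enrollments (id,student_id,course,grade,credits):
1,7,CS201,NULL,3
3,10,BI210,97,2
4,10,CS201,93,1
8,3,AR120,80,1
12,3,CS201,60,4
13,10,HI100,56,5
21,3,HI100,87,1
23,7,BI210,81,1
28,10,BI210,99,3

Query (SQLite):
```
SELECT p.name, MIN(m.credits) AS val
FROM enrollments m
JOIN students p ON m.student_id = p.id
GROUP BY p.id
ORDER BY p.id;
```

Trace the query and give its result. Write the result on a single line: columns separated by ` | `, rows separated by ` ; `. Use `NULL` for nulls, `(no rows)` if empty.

Liam | 1 ; Vik | 1 ; Jun | 1

Join each enrollments row to its students via student_id.
Group joined rows by students.id; compute MIN(m.credits) per group.
  3: ids {8, 12, 21} → MIN(m.credits)=1
  7: ids {1, 23} → MIN(m.credits)=1
  10: ids {3, 4, 13, 28} → MIN(m.credits)=1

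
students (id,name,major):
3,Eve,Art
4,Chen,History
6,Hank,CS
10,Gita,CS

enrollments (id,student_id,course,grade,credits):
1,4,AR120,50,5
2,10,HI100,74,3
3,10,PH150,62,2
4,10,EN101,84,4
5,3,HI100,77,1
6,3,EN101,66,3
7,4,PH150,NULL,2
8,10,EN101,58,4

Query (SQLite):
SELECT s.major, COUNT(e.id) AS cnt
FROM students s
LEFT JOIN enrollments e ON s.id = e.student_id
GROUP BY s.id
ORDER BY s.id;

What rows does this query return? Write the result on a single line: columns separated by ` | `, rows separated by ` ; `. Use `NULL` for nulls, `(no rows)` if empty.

Art | 2 ; History | 2 ; CS | 0 ; CS | 4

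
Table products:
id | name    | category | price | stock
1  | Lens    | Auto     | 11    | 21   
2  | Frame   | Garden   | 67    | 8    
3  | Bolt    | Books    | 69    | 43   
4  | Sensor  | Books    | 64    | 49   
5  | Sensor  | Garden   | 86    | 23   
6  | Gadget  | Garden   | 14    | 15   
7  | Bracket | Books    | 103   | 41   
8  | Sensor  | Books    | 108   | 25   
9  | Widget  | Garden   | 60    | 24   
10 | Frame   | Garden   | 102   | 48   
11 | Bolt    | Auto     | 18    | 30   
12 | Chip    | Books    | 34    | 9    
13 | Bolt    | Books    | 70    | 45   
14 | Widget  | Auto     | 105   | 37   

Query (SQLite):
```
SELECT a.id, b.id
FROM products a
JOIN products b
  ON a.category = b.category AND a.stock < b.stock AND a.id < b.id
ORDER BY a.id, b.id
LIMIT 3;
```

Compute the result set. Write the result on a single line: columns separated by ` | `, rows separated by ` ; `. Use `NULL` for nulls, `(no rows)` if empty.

1 | 11 ; 1 | 14 ; 2 | 5

Pairs (a,b) with same category, a.stock < b.stock, a.id < b.id.
category groups: Auto:{1,11,14} Books:{3,4,7,8,12,13} Garden:{2,5,6,9,10}
Ordered by (a.id, b.id); first 3.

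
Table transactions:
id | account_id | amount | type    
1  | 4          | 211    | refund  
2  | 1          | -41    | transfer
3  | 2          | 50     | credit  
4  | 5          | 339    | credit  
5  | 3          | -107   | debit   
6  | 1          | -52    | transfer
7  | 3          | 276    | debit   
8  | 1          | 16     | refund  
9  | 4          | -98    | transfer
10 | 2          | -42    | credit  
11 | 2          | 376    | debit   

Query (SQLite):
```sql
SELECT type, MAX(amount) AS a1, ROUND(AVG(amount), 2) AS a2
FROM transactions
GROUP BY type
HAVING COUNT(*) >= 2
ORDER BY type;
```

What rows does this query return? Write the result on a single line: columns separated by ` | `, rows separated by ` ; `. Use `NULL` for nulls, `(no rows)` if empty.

credit | 339 | 115.67 ; debit | 376 | 181.67 ; refund | 211 | 113.5 ; transfer | -41 | -63.67

Group transactions by type.
Per group compute: MAX(amount), ROUND(AVG(amount), 2).
HAVING: drop groups with fewer than 2 rows.
  credit: ids {3, 4, 10} → MAX(amount)=339, ROUND(AVG(amount), 2)=115.67
  debit: ids {5, 7, 11} → MAX(amount)=376, ROUND(AVG(amount), 2)=181.67
  refund: ids {1, 8} → MAX(amount)=211, ROUND(AVG(amount), 2)=113.5
  transfer: ids {2, 6, 9} → MAX(amount)=-41, ROUND(AVG(amount), 2)=-63.67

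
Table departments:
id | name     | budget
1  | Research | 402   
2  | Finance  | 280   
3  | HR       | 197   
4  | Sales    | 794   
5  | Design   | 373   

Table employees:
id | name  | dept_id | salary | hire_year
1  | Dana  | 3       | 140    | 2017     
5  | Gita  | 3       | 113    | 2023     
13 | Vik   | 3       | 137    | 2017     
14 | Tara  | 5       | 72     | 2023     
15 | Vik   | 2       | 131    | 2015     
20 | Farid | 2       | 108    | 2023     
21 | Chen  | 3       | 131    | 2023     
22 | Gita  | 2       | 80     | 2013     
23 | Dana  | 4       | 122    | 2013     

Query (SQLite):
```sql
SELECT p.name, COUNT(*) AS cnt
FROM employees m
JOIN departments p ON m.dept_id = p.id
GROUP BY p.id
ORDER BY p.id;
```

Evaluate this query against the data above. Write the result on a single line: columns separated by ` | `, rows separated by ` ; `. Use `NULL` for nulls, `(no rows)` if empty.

Finance | 3 ; HR | 4 ; Sales | 1 ; Design | 1

Join each employees row to its departments via dept_id.
Group joined rows by departments.id; compute COUNT(*) per group.
  2: ids {15, 20, 22} → COUNT(*)=3
  3: ids {1, 5, 13, 21} → COUNT(*)=4
  4: ids {23} → COUNT(*)=1
  5: ids {14} → COUNT(*)=1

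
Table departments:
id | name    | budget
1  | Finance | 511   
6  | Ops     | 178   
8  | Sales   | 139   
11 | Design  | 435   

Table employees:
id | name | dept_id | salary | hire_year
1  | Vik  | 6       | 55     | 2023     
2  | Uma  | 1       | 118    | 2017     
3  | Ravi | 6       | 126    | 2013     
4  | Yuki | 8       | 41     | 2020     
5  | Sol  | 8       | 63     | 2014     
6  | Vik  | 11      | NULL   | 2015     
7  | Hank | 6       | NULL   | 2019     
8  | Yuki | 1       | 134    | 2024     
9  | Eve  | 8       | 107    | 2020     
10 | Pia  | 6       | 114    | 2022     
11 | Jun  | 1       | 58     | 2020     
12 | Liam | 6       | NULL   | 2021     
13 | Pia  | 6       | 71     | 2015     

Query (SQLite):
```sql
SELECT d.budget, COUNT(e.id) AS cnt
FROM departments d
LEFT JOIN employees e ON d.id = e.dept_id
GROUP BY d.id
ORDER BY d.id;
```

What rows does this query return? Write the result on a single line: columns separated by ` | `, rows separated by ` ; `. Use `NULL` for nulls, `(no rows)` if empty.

511 | 3 ; 178 | 6 ; 139 | 3 ; 435 | 1

LEFT JOIN keeps every departments row; unmatched ones get NULL for employees columns.
Group by departments.id and compute COUNT(e.id). COUNT(col) of an all-NULL group is 0.
  1: ids {2, 8, 11} → COUNT(e.id)=3
  6: ids {1, 3, 7, 10, 12, 13} → COUNT(e.id)=6
  8: ids {4, 5, 9} → COUNT(e.id)=3
  11: ids {6} → COUNT(e.id)=1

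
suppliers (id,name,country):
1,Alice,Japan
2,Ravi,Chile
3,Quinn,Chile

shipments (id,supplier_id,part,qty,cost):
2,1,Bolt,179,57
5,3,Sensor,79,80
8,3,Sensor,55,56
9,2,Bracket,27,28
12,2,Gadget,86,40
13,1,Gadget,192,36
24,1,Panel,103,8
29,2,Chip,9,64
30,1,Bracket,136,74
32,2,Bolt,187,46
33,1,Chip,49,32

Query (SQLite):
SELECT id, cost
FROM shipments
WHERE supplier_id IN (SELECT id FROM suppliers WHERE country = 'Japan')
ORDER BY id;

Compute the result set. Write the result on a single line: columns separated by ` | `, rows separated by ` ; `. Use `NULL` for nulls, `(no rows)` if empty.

2 | 57 ; 13 | 36 ; 24 | 8 ; 30 | 74 ; 33 | 32

Inner query: suppliers.id where country = 'Japan'.
Outer: keep shipments rows whose supplier_id is in that set.
Inner query → {1}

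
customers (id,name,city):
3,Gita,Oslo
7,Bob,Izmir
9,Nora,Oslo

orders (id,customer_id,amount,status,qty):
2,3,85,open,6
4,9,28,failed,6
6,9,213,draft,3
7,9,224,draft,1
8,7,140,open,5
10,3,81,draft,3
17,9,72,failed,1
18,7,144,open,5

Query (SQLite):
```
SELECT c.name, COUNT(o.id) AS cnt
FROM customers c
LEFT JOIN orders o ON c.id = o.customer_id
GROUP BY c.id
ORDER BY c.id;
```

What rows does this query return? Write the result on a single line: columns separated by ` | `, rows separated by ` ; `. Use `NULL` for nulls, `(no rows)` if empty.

LEFT JOIN keeps every customers row; unmatched ones get NULL for orders columns.
Group by customers.id and compute COUNT(o.id). COUNT(col) of an all-NULL group is 0.
  3: ids {2, 10} → COUNT(o.id)=2
  7: ids {8, 18} → COUNT(o.id)=2
  9: ids {4, 6, 7, 17} → COUNT(o.id)=4

Gita | 2 ; Bob | 2 ; Nora | 4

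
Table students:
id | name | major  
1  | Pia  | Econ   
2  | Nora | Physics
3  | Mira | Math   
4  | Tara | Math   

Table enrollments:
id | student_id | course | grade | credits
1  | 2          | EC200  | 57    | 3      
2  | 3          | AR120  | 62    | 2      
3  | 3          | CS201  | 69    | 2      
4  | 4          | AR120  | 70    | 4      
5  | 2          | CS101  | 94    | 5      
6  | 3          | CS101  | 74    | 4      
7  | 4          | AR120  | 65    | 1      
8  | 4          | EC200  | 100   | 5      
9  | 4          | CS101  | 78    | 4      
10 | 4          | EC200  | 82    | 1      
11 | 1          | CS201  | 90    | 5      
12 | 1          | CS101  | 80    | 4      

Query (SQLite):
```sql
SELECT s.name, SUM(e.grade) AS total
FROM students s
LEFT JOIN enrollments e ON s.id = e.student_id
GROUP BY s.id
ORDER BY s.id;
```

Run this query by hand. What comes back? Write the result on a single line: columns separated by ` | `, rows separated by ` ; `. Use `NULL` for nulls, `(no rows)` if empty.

Pia | 170 ; Nora | 151 ; Mira | 205 ; Tara | 395

LEFT JOIN keeps every students row; unmatched ones get NULL for enrollments columns.
Group by students.id and compute SUM(e.grade). SUM over an all-NULL group is NULL.
  1: ids {11, 12} → SUM(e.grade)=170
  2: ids {1, 5} → SUM(e.grade)=151
  3: ids {2, 3, 6} → SUM(e.grade)=205
  4: ids {4, 7, 8, 9, 10} → SUM(e.grade)=395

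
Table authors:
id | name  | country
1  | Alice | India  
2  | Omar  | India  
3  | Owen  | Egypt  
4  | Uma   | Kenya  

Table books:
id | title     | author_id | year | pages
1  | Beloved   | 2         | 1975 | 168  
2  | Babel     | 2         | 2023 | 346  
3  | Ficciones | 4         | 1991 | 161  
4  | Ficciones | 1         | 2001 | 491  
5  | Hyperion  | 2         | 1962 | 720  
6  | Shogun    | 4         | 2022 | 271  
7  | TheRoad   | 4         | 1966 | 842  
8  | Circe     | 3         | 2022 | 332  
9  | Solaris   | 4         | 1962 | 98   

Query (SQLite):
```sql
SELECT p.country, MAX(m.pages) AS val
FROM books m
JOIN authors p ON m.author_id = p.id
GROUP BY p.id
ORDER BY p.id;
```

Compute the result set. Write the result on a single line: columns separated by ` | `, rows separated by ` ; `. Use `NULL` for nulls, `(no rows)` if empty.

Join each books row to its authors via author_id.
Group joined rows by authors.id; compute MAX(m.pages) per group.
  1: ids {4} → MAX(m.pages)=491
  2: ids {1, 2, 5} → MAX(m.pages)=720
  3: ids {8} → MAX(m.pages)=332
  4: ids {3, 6, 7, 9} → MAX(m.pages)=842

India | 491 ; India | 720 ; Egypt | 332 ; Kenya | 842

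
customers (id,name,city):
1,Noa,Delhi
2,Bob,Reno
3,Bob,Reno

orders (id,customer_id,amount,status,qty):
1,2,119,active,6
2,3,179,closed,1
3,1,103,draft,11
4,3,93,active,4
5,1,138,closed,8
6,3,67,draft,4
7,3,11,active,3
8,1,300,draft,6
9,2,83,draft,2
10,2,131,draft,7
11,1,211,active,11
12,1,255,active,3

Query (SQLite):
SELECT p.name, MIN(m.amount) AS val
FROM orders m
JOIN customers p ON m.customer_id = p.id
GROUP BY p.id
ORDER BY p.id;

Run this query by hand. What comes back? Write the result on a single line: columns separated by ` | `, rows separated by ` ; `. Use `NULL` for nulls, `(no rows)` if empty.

Join each orders row to its customers via customer_id.
Group joined rows by customers.id; compute MIN(m.amount) per group.
  1: ids {3, 5, 8, 11, 12} → MIN(m.amount)=103
  2: ids {1, 9, 10} → MIN(m.amount)=83
  3: ids {2, 4, 6, 7} → MIN(m.amount)=11

Noa | 103 ; Bob | 83 ; Bob | 11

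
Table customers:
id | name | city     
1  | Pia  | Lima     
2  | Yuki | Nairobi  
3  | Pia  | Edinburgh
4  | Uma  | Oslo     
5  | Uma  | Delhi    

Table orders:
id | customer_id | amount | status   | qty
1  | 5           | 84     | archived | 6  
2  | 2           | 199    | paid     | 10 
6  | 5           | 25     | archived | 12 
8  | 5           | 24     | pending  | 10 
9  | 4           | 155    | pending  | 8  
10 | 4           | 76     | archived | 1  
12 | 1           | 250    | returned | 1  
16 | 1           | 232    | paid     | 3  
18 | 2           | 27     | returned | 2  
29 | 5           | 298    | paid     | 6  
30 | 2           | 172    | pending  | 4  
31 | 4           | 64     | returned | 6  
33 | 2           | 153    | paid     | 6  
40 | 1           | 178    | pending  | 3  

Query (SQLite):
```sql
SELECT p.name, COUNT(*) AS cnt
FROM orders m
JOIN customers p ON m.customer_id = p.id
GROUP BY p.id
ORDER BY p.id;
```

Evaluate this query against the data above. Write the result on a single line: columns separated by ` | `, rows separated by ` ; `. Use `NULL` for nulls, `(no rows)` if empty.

Join each orders row to its customers via customer_id.
Group joined rows by customers.id; compute COUNT(*) per group.
  1: ids {12, 16, 40} → COUNT(*)=3
  2: ids {2, 18, 30, 33} → COUNT(*)=4
  4: ids {9, 10, 31} → COUNT(*)=3
  5: ids {1, 6, 8, 29} → COUNT(*)=4

Pia | 3 ; Yuki | 4 ; Uma | 3 ; Uma | 4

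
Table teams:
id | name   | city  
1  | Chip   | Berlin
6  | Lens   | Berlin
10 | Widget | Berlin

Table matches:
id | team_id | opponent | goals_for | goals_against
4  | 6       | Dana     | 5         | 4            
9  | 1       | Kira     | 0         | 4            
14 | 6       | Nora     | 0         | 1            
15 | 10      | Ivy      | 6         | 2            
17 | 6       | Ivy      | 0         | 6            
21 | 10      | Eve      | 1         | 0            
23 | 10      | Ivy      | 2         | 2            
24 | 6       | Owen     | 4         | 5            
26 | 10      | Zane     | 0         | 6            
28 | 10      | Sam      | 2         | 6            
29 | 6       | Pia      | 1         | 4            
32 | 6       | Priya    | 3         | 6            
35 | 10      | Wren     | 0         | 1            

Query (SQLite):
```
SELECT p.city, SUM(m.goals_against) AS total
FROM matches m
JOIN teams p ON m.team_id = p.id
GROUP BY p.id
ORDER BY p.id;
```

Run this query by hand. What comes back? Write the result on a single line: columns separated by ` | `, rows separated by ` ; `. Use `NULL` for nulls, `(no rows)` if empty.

Join each matches row to its teams via team_id.
Group joined rows by teams.id; compute SUM(m.goals_against) per group.
  1: ids {9} → SUM(m.goals_against)=4
  6: ids {4, 14, 17, 24, 29, 32} → SUM(m.goals_against)=26
  10: ids {15, 21, 23, 26, 28, 35} → SUM(m.goals_against)=17

Berlin | 4 ; Berlin | 26 ; Berlin | 17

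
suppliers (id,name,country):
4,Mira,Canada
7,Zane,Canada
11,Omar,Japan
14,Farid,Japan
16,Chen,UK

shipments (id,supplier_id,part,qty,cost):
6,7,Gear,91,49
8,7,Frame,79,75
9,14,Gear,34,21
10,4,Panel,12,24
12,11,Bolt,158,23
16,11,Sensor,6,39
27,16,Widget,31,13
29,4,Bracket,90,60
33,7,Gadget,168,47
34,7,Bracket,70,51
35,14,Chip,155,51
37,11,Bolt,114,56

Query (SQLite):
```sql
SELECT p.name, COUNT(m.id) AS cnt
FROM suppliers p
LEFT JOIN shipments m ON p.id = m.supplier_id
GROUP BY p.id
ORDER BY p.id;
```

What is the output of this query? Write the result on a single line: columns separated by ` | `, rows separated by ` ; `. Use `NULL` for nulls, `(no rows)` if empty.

LEFT JOIN keeps every suppliers row; unmatched ones get NULL for shipments columns.
Group by suppliers.id and compute COUNT(m.id). COUNT(col) of an all-NULL group is 0.
  4: ids {10, 29} → COUNT(m.id)=2
  7: ids {6, 8, 33, 34} → COUNT(m.id)=4
  11: ids {12, 16, 37} → COUNT(m.id)=3
  14: ids {9, 35} → COUNT(m.id)=2
  16: ids {27} → COUNT(m.id)=1

Mira | 2 ; Zane | 4 ; Omar | 3 ; Farid | 2 ; Chen | 1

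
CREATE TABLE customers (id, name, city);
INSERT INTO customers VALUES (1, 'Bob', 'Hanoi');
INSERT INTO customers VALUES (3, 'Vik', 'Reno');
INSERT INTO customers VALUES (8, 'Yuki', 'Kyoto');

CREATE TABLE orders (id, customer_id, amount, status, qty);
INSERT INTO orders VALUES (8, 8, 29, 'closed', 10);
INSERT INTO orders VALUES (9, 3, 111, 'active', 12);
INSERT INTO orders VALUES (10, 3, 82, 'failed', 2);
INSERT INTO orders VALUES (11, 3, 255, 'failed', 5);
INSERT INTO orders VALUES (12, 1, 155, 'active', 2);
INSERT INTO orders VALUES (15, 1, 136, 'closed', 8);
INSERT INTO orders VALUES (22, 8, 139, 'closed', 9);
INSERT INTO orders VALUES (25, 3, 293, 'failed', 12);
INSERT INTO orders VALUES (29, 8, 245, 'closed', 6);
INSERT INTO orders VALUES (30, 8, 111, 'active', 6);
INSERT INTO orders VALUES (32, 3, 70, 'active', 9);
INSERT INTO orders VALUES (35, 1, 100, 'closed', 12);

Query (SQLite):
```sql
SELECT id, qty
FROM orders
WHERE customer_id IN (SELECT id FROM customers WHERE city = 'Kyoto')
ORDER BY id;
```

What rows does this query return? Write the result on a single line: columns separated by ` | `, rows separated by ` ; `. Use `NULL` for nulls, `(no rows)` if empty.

8 | 10 ; 22 | 9 ; 29 | 6 ; 30 | 6

Inner query: customers.id where city = 'Kyoto'.
Outer: keep orders rows whose customer_id is in that set.
Inner query → {8}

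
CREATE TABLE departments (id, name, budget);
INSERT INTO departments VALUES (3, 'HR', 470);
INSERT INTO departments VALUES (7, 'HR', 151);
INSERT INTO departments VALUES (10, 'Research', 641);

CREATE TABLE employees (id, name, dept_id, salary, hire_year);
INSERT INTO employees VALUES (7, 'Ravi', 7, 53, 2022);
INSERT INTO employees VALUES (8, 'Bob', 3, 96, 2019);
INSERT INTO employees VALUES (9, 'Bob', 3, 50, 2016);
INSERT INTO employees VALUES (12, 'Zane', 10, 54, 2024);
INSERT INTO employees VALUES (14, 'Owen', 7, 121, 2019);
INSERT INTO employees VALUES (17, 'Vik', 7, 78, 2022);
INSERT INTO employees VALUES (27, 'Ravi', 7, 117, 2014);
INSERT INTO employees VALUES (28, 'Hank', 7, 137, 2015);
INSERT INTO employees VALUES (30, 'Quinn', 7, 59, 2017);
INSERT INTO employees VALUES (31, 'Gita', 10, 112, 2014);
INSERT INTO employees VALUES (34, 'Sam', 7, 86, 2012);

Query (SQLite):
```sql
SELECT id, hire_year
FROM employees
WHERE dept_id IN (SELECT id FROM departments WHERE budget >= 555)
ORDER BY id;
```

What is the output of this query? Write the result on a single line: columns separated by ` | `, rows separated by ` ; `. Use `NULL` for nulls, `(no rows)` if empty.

Inner query: departments.id where budget >= 555.
Outer: keep employees rows whose dept_id is in that set.
Inner query → {10}

12 | 2024 ; 31 | 2014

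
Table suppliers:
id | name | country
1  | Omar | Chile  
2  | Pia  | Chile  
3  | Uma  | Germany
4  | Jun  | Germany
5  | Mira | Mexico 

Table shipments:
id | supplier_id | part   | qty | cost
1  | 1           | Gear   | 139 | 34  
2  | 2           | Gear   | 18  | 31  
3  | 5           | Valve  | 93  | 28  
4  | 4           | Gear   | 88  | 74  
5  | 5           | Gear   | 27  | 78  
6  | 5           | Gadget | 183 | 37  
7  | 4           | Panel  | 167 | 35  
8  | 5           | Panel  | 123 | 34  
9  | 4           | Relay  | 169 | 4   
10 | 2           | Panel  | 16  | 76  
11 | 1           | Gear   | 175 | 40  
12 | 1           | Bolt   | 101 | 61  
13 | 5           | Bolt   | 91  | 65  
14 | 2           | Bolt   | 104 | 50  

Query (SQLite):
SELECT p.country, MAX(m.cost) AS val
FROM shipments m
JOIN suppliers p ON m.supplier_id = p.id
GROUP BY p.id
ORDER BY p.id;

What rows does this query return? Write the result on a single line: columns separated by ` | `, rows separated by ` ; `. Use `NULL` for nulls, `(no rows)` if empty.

Join each shipments row to its suppliers via supplier_id.
Group joined rows by suppliers.id; compute MAX(m.cost) per group.
  1: ids {1, 11, 12} → MAX(m.cost)=61
  2: ids {2, 10, 14} → MAX(m.cost)=76
  4: ids {4, 7, 9} → MAX(m.cost)=74
  5: ids {3, 5, 6, 8, 13} → MAX(m.cost)=78

Chile | 61 ; Chile | 76 ; Germany | 74 ; Mexico | 78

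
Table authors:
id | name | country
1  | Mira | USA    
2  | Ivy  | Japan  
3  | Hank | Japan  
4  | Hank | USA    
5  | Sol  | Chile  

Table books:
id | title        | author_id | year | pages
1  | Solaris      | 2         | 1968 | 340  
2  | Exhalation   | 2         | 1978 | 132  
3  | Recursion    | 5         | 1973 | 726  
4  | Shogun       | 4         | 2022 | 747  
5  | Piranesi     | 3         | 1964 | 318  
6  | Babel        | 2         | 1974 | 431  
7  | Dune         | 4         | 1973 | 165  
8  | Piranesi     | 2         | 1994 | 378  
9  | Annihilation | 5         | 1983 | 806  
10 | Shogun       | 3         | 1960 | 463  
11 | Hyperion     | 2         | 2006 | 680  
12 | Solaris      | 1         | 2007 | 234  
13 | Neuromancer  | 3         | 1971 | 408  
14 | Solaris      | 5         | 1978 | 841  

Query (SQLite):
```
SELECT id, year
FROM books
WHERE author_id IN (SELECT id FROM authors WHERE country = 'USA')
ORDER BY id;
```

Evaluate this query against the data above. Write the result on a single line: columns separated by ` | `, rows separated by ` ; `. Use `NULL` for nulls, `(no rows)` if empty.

4 | 2022 ; 7 | 1973 ; 12 | 2007

Inner query: authors.id where country = 'USA'.
Outer: keep books rows whose author_id is in that set.
Inner query → {1, 4}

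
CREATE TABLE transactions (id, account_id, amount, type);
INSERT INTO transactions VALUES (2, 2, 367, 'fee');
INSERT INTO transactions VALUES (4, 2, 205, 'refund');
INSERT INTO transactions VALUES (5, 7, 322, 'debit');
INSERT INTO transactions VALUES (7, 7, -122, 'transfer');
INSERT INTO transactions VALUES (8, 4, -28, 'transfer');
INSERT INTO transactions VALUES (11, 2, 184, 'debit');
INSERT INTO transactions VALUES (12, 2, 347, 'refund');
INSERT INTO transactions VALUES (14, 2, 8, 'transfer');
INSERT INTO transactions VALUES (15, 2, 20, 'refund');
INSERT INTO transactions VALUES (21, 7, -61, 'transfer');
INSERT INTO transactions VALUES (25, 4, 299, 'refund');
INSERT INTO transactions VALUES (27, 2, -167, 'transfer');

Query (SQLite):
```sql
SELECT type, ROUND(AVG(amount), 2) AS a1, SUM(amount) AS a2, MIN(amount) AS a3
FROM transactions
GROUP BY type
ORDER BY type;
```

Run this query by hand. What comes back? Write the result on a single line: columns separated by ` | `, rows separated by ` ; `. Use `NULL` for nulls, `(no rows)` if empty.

debit | 253 | 506 | 184 ; fee | 367 | 367 | 367 ; refund | 217.75 | 871 | 20 ; transfer | -74 | -370 | -167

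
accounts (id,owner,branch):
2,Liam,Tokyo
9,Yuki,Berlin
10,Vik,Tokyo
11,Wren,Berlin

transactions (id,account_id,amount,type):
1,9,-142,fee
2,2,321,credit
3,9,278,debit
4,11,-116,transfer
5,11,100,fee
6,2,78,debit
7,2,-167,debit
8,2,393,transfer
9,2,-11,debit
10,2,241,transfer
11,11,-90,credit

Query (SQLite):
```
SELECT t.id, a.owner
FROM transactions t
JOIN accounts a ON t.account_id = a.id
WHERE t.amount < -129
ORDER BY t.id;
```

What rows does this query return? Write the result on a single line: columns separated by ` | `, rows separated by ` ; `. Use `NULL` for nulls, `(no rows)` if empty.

1 | Yuki ; 7 | Liam

Each transactions row matches the accounts row where account_id = accounts.id.
Then keep rows with t.amount < -129.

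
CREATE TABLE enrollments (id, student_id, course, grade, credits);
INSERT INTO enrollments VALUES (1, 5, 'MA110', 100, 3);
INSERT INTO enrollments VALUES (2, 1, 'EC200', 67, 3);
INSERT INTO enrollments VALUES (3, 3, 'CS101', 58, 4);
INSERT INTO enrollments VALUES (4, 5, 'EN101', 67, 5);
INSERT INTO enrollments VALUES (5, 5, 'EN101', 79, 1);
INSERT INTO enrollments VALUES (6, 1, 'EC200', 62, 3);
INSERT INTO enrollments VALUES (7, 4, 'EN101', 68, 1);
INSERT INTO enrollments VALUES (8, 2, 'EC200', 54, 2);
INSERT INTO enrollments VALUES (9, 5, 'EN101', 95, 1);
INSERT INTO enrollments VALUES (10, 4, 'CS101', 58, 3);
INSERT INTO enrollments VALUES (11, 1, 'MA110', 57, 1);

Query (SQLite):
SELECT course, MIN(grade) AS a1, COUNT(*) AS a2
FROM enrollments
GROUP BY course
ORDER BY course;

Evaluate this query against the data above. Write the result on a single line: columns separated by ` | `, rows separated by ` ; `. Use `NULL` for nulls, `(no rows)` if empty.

Group enrollments by course.
Per group compute: MIN(grade), COUNT(*).
  CS101: ids {3, 10} → MIN(grade)=58, COUNT(*)=2
  EC200: ids {2, 6, 8} → MIN(grade)=54, COUNT(*)=3
  EN101: ids {4, 5, 7, 9} → MIN(grade)=67, COUNT(*)=4
  MA110: ids {1, 11} → MIN(grade)=57, COUNT(*)=2

CS101 | 58 | 2 ; EC200 | 54 | 3 ; EN101 | 67 | 4 ; MA110 | 57 | 2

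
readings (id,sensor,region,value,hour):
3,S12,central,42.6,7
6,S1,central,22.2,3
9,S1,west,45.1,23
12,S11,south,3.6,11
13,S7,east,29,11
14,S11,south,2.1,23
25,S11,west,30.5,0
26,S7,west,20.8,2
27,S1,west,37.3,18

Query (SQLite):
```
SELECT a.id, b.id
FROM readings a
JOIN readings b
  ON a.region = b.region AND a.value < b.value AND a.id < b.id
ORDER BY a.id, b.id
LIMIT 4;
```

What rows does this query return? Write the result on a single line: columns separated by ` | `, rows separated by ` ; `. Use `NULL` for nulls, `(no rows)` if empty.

Pairs (a,b) with same region, a.value < b.value, a.id < b.id.
region groups: central:{3,6} east:{13} south:{12,14} west:{9,25,26,27}
Ordered by (a.id, b.id); first 4.

25 | 27 ; 26 | 27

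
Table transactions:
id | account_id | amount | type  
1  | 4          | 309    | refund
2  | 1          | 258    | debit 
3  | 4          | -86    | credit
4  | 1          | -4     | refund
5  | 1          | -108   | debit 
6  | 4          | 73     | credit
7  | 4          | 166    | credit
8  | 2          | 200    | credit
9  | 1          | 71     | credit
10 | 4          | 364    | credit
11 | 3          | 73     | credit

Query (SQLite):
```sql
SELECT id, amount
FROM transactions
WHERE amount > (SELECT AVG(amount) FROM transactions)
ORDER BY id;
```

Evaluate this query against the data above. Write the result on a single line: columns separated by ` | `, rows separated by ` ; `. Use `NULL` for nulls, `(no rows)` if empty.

Scalar subquery: AVG(amount) over all transactions rows = 119.636364 (≈; comparison uses full precision).
Keep rows where amount > that value.

1 | 309 ; 2 | 258 ; 7 | 166 ; 8 | 200 ; 10 | 364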